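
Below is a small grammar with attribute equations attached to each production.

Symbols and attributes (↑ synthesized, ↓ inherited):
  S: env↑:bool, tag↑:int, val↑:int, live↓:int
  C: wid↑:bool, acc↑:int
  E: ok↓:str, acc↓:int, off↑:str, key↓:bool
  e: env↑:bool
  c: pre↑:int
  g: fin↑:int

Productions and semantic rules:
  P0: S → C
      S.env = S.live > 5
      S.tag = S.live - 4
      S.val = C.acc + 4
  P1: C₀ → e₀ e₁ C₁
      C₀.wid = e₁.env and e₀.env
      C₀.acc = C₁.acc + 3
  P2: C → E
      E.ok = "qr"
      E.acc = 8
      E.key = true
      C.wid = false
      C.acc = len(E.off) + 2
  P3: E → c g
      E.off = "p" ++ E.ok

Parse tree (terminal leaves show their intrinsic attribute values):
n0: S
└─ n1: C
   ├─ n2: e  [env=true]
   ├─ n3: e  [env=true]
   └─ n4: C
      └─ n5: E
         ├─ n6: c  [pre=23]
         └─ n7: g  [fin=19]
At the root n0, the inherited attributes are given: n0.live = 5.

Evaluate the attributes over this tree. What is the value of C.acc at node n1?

1. n0.live = 5  [given at root]
2. n2.env = true  [terminal]
3. n3.env = true  [terminal]
4. n5.ok = "qr"  ["qr"]
5. n5.acc = 8  [8]
6. n5.key = true  [true]
7. n6.pre = 23  [terminal]
8. n7.fin = 19  [terminal]
9. n5.off = "pqr"  ["p" ++ E.ok]
10. n4.wid = false  [false]
11. n4.acc = 5  [len(E.off) + 2]
12. n1.wid = true  [e₁.env and e₀.env]
13. n1.acc = 8  [C₁.acc + 3]
14. n0.env = false  [S.live > 5]
15. n0.tag = 1  [S.live - 4]
16. n0.val = 12  [C.acc + 4]

8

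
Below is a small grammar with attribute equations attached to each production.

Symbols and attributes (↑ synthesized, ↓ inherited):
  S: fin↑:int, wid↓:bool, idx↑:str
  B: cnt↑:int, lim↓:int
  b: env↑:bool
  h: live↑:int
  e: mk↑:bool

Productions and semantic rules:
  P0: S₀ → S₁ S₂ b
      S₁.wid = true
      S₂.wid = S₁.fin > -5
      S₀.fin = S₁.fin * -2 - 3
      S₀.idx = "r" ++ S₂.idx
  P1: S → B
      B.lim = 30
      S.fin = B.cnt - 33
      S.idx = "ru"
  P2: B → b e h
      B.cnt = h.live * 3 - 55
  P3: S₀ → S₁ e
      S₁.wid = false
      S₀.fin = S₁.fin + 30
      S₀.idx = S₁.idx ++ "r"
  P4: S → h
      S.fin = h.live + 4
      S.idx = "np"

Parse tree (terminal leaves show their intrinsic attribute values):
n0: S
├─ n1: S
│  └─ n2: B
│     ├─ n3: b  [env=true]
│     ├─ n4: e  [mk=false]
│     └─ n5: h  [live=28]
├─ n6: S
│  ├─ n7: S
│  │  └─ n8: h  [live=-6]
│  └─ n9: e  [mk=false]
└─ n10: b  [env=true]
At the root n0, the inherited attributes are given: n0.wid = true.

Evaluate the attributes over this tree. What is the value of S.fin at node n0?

5

1. n0.wid = true  [given at root]
2. n1.wid = true  [true]
3. n2.lim = 30  [30]
4. n3.env = true  [terminal]
5. n4.mk = false  [terminal]
6. n5.live = 28  [terminal]
7. n2.cnt = 29  [h.live * 3 - 55]
8. n1.fin = -4  [B.cnt - 33]
9. n1.idx = "ru"  ["ru"]
10. n6.wid = true  [S₁.fin > -5]
11. n7.wid = false  [false]
12. n8.live = -6  [terminal]
13. n7.fin = -2  [h.live + 4]
14. n7.idx = "np"  ["np"]
15. n9.mk = false  [terminal]
16. n6.fin = 28  [S₁.fin + 30]
17. n6.idx = "npr"  [S₁.idx ++ "r"]
18. n10.env = true  [terminal]
19. n0.fin = 5  [S₁.fin * -2 - 3]
20. n0.idx = "rnpr"  ["r" ++ S₂.idx]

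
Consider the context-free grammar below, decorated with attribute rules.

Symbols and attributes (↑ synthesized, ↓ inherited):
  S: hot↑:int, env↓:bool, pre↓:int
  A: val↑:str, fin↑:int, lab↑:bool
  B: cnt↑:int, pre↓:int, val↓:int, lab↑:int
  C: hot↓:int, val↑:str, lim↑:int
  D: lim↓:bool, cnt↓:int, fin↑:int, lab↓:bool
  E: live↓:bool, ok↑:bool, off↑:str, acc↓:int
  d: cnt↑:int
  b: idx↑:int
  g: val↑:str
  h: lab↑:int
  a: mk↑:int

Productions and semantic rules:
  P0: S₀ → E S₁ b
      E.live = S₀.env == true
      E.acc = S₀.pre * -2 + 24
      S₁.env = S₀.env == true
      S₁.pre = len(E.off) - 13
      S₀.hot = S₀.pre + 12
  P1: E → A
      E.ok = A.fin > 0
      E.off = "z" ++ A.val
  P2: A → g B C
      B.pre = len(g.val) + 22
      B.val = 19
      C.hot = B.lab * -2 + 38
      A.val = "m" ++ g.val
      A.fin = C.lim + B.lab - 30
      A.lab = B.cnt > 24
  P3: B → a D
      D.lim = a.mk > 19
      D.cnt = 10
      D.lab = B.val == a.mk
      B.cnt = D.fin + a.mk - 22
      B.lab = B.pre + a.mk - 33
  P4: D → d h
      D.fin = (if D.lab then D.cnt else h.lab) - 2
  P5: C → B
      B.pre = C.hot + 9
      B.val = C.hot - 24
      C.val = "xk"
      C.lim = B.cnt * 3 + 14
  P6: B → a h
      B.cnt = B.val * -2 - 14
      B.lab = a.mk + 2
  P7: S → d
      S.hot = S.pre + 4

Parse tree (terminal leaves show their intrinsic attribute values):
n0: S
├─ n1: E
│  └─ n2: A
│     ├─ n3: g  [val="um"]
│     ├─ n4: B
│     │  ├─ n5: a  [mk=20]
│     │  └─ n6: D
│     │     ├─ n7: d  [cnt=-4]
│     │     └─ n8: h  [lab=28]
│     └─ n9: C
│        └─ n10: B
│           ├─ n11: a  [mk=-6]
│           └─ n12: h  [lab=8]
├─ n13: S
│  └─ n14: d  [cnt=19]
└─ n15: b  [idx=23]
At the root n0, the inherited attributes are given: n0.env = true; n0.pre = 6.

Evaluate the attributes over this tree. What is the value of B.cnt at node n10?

2

1. n0.env = true  [given at root]
2. n0.pre = 6  [given at root]
3. n1.live = true  [S₀.env == true]
4. n1.acc = 12  [S₀.pre * -2 + 24]
5. n3.val = "um"  [terminal]
6. n4.pre = 24  [len(g.val) + 22]
7. n4.val = 19  [19]
8. n5.mk = 20  [terminal]
9. n6.lim = true  [a.mk > 19]
10. n6.cnt = 10  [10]
11. n6.lab = false  [B.val == a.mk]
12. n7.cnt = -4  [terminal]
13. n8.lab = 28  [terminal]
14. n6.fin = 26  [(if D.lab then D.cnt else h.lab) - 2]
15. n4.cnt = 24  [D.fin + a.mk - 22]
16. n4.lab = 11  [B.pre + a.mk - 33]
17. n9.hot = 16  [B.lab * -2 + 38]
18. n10.pre = 25  [C.hot + 9]
19. n10.val = -8  [C.hot - 24]
20. n11.mk = -6  [terminal]
21. n12.lab = 8  [terminal]
22. n10.cnt = 2  [B.val * -2 - 14]
23. n10.lab = -4  [a.mk + 2]
24. n9.val = "xk"  ["xk"]
25. n9.lim = 20  [B.cnt * 3 + 14]
26. n2.val = "mum"  ["m" ++ g.val]
27. n2.fin = 1  [C.lim + B.lab - 30]
28. n2.lab = false  [B.cnt > 24]
29. n1.ok = true  [A.fin > 0]
30. n1.off = "zmum"  ["z" ++ A.val]
31. n13.env = true  [S₀.env == true]
32. n13.pre = -9  [len(E.off) - 13]
33. n14.cnt = 19  [terminal]
34. n13.hot = -5  [S.pre + 4]
35. n15.idx = 23  [terminal]
36. n0.hot = 18  [S₀.pre + 12]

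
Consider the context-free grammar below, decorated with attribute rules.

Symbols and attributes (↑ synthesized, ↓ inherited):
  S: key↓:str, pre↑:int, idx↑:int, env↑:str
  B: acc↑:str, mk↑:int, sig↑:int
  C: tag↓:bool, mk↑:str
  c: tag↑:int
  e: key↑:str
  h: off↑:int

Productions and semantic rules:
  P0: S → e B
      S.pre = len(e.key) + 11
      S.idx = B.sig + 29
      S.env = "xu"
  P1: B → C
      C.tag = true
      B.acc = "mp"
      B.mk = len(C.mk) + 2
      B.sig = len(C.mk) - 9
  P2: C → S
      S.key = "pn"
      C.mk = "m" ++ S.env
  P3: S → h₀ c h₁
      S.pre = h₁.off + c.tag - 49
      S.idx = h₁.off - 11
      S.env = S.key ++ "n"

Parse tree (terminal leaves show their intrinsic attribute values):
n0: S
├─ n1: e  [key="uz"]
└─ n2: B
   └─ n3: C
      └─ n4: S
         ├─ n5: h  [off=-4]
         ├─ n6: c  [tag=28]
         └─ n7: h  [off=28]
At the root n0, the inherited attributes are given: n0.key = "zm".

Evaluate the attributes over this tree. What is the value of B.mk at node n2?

6

1. n0.key = "zm"  [given at root]
2. n1.key = "uz"  [terminal]
3. n3.tag = true  [true]
4. n4.key = "pn"  ["pn"]
5. n5.off = -4  [terminal]
6. n6.tag = 28  [terminal]
7. n7.off = 28  [terminal]
8. n4.pre = 7  [h₁.off + c.tag - 49]
9. n4.idx = 17  [h₁.off - 11]
10. n4.env = "pnn"  [S.key ++ "n"]
11. n3.mk = "mpnn"  ["m" ++ S.env]
12. n2.acc = "mp"  ["mp"]
13. n2.mk = 6  [len(C.mk) + 2]
14. n2.sig = -5  [len(C.mk) - 9]
15. n0.pre = 13  [len(e.key) + 11]
16. n0.idx = 24  [B.sig + 29]
17. n0.env = "xu"  ["xu"]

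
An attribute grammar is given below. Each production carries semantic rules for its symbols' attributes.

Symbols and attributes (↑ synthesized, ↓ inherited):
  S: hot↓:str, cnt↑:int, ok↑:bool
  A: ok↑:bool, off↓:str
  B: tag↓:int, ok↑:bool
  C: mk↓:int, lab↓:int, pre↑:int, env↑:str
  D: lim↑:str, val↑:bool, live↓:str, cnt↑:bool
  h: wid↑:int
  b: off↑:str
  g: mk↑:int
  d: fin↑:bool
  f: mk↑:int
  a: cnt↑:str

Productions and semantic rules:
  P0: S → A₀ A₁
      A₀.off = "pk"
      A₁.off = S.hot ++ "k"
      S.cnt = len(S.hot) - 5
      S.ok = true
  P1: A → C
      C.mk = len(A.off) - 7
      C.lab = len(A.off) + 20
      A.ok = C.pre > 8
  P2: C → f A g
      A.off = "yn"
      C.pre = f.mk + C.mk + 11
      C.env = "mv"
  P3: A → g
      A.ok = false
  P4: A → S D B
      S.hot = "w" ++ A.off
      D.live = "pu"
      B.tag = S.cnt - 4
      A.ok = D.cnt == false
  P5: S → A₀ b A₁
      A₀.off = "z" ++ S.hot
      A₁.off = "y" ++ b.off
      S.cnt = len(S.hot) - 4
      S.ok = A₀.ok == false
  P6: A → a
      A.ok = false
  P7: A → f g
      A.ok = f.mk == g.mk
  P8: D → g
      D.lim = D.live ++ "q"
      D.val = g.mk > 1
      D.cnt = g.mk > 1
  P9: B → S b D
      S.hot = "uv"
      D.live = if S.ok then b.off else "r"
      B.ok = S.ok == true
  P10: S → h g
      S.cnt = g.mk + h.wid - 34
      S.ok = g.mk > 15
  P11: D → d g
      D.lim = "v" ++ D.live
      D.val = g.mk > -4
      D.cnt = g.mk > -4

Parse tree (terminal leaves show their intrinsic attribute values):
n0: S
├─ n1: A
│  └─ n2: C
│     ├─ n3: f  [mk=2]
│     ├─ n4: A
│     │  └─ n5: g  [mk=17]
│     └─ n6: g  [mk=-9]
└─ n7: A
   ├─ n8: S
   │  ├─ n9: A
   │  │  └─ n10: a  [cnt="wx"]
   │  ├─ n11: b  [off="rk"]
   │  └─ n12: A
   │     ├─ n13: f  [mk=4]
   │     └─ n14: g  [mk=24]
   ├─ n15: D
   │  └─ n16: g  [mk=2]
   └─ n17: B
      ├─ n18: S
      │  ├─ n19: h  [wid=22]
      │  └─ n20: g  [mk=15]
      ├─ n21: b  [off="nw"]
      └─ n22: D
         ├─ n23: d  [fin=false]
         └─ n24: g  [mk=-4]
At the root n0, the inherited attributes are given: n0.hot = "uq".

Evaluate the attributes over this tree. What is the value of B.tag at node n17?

1. n0.hot = "uq"  [given at root]
2. n1.off = "pk"  ["pk"]
3. n2.mk = -5  [len(A.off) - 7]
4. n2.lab = 22  [len(A.off) + 20]
5. n3.mk = 2  [terminal]
6. n4.off = "yn"  ["yn"]
7. n5.mk = 17  [terminal]
8. n4.ok = false  [false]
9. n6.mk = -9  [terminal]
10. n2.pre = 8  [f.mk + C.mk + 11]
11. n2.env = "mv"  ["mv"]
12. n1.ok = false  [C.pre > 8]
13. n7.off = "uqk"  [S.hot ++ "k"]
14. n8.hot = "wuqk"  ["w" ++ A.off]
15. n9.off = "zwuqk"  ["z" ++ S.hot]
16. n10.cnt = "wx"  [terminal]
17. n9.ok = false  [false]
18. n11.off = "rk"  [terminal]
19. n12.off = "yrk"  ["y" ++ b.off]
20. n13.mk = 4  [terminal]
21. n14.mk = 24  [terminal]
22. n12.ok = false  [f.mk == g.mk]
23. n8.cnt = 0  [len(S.hot) - 4]
24. n8.ok = true  [A₀.ok == false]
25. n15.live = "pu"  ["pu"]
26. n16.mk = 2  [terminal]
27. n15.lim = "puq"  [D.live ++ "q"]
28. n15.val = true  [g.mk > 1]
29. n15.cnt = true  [g.mk > 1]
30. n17.tag = -4  [S.cnt - 4]
31. n18.hot = "uv"  ["uv"]
32. n19.wid = 22  [terminal]
33. n20.mk = 15  [terminal]
34. n18.cnt = 3  [g.mk + h.wid - 34]
35. n18.ok = false  [g.mk > 15]
36. n21.off = "nw"  [terminal]
37. n22.live = "r"  [if S.ok then b.off else "r"]
38. n23.fin = false  [terminal]
39. n24.mk = -4  [terminal]
40. n22.lim = "vr"  ["v" ++ D.live]
41. n22.val = false  [g.mk > -4]
42. n22.cnt = false  [g.mk > -4]
43. n17.ok = false  [S.ok == true]
44. n7.ok = false  [D.cnt == false]
45. n0.cnt = -3  [len(S.hot) - 5]
46. n0.ok = true  [true]

-4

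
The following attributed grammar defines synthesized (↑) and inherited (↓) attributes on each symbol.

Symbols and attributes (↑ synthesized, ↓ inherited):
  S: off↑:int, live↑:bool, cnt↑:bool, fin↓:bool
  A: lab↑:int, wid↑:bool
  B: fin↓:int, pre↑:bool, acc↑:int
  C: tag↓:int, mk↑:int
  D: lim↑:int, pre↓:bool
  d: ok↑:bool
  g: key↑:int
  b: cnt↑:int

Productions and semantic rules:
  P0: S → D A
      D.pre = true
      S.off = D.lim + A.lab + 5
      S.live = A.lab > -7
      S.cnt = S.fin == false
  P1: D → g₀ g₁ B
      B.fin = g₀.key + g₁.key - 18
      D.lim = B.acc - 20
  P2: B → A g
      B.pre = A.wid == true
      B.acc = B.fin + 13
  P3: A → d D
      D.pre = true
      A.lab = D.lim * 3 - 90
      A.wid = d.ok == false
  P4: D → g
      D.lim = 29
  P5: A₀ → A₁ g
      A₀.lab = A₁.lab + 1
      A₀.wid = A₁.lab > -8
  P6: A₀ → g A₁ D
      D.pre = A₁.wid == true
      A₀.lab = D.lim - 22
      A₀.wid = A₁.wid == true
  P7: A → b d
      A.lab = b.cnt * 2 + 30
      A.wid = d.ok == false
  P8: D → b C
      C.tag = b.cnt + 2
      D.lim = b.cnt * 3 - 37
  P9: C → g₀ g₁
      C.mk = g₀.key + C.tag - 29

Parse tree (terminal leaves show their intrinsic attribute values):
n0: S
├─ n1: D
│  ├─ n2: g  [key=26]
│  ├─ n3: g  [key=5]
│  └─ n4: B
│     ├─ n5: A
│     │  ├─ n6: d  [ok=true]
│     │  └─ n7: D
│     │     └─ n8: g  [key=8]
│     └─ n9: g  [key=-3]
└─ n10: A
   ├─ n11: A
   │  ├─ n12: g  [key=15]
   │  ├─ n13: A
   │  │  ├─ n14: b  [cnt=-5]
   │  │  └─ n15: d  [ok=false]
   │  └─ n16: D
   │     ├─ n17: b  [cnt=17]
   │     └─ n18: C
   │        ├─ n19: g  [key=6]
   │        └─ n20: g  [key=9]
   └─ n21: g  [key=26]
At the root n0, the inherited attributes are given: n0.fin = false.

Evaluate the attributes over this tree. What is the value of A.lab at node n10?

1. n0.fin = false  [given at root]
2. n1.pre = true  [true]
3. n2.key = 26  [terminal]
4. n3.key = 5  [terminal]
5. n4.fin = 13  [g₀.key + g₁.key - 18]
6. n6.ok = true  [terminal]
7. n7.pre = true  [true]
8. n8.key = 8  [terminal]
9. n7.lim = 29  [29]
10. n5.lab = -3  [D.lim * 3 - 90]
11. n5.wid = false  [d.ok == false]
12. n9.key = -3  [terminal]
13. n4.pre = false  [A.wid == true]
14. n4.acc = 26  [B.fin + 13]
15. n1.lim = 6  [B.acc - 20]
16. n12.key = 15  [terminal]
17. n14.cnt = -5  [terminal]
18. n15.ok = false  [terminal]
19. n13.lab = 20  [b.cnt * 2 + 30]
20. n13.wid = true  [d.ok == false]
21. n16.pre = true  [A₁.wid == true]
22. n17.cnt = 17  [terminal]
23. n18.tag = 19  [b.cnt + 2]
24. n19.key = 6  [terminal]
25. n20.key = 9  [terminal]
26. n18.mk = -4  [g₀.key + C.tag - 29]
27. n16.lim = 14  [b.cnt * 3 - 37]
28. n11.lab = -8  [D.lim - 22]
29. n11.wid = true  [A₁.wid == true]
30. n21.key = 26  [terminal]
31. n10.lab = -7  [A₁.lab + 1]
32. n10.wid = false  [A₁.lab > -8]
33. n0.off = 4  [D.lim + A.lab + 5]
34. n0.live = false  [A.lab > -7]
35. n0.cnt = true  [S.fin == false]

-7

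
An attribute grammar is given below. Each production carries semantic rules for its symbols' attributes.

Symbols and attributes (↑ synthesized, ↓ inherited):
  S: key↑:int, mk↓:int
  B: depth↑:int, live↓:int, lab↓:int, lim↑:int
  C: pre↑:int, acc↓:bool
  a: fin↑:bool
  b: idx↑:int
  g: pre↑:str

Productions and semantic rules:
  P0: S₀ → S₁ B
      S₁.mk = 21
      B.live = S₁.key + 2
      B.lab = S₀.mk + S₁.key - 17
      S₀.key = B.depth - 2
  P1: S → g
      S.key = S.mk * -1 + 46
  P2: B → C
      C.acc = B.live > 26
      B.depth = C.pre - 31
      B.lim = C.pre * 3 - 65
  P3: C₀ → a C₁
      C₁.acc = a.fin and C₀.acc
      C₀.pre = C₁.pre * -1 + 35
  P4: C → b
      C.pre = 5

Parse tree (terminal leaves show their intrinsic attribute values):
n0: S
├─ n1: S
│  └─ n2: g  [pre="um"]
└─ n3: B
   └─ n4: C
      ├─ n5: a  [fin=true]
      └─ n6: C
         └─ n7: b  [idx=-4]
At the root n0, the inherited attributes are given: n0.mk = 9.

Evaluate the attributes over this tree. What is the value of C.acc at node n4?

true

1. n0.mk = 9  [given at root]
2. n1.mk = 21  [21]
3. n2.pre = "um"  [terminal]
4. n1.key = 25  [S.mk * -1 + 46]
5. n3.live = 27  [S₁.key + 2]
6. n3.lab = 17  [S₀.mk + S₁.key - 17]
7. n4.acc = true  [B.live > 26]
8. n5.fin = true  [terminal]
9. n6.acc = true  [a.fin and C₀.acc]
10. n7.idx = -4  [terminal]
11. n6.pre = 5  [5]
12. n4.pre = 30  [C₁.pre * -1 + 35]
13. n3.depth = -1  [C.pre - 31]
14. n3.lim = 25  [C.pre * 3 - 65]
15. n0.key = -3  [B.depth - 2]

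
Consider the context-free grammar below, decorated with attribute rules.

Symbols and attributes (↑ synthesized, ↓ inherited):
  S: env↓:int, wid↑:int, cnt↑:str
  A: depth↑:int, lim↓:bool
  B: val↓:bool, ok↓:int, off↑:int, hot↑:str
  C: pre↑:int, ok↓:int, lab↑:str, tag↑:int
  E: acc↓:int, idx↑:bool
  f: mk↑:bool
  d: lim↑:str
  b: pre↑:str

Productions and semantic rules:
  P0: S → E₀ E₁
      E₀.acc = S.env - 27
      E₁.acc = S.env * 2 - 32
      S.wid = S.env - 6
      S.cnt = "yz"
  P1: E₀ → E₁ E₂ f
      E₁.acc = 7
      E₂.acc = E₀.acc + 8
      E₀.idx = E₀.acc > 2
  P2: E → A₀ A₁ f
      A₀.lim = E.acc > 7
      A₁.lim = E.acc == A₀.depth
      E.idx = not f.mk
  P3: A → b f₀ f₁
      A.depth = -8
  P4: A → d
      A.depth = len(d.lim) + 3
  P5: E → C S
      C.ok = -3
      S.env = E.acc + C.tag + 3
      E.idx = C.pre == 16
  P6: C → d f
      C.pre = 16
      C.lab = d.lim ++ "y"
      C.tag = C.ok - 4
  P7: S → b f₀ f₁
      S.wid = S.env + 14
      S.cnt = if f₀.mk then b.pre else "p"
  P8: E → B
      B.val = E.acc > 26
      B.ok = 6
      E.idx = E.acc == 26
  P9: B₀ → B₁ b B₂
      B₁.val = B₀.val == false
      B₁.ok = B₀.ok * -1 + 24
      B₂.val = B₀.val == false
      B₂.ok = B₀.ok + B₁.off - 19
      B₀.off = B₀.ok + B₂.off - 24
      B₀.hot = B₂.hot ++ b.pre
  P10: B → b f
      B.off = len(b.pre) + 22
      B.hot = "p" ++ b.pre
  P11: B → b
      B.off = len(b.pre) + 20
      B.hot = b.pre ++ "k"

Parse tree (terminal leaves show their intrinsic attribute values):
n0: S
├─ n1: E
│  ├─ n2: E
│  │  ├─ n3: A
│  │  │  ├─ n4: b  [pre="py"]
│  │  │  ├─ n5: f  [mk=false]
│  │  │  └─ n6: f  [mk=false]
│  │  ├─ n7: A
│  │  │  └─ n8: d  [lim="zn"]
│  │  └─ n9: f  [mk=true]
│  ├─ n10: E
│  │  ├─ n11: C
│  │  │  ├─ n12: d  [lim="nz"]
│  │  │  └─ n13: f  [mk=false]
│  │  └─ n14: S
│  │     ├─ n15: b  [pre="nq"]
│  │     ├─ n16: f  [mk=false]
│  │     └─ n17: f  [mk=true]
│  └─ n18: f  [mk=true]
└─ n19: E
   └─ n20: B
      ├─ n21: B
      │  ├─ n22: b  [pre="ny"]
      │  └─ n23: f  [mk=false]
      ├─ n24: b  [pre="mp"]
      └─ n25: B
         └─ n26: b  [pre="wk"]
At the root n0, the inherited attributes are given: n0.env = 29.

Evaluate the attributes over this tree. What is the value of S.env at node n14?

1. n0.env = 29  [given at root]
2. n1.acc = 2  [S.env - 27]
3. n2.acc = 7  [7]
4. n3.lim = false  [E.acc > 7]
5. n4.pre = "py"  [terminal]
6. n5.mk = false  [terminal]
7. n6.mk = false  [terminal]
8. n3.depth = -8  [-8]
9. n7.lim = false  [E.acc == A₀.depth]
10. n8.lim = "zn"  [terminal]
11. n7.depth = 5  [len(d.lim) + 3]
12. n9.mk = true  [terminal]
13. n2.idx = false  [not f.mk]
14. n10.acc = 10  [E₀.acc + 8]
15. n11.ok = -3  [-3]
16. n12.lim = "nz"  [terminal]
17. n13.mk = false  [terminal]
18. n11.pre = 16  [16]
19. n11.lab = "nzy"  [d.lim ++ "y"]
20. n11.tag = -7  [C.ok - 4]
21. n14.env = 6  [E.acc + C.tag + 3]
22. n15.pre = "nq"  [terminal]
23. n16.mk = false  [terminal]
24. n17.mk = true  [terminal]
25. n14.wid = 20  [S.env + 14]
26. n14.cnt = "p"  [if f₀.mk then b.pre else "p"]
27. n10.idx = true  [C.pre == 16]
28. n18.mk = true  [terminal]
29. n1.idx = false  [E₀.acc > 2]
30. n19.acc = 26  [S.env * 2 - 32]
31. n20.val = false  [E.acc > 26]
32. n20.ok = 6  [6]
33. n21.val = true  [B₀.val == false]
34. n21.ok = 18  [B₀.ok * -1 + 24]
35. n22.pre = "ny"  [terminal]
36. n23.mk = false  [terminal]
37. n21.off = 24  [len(b.pre) + 22]
38. n21.hot = "pny"  ["p" ++ b.pre]
39. n24.pre = "mp"  [terminal]
40. n25.val = true  [B₀.val == false]
41. n25.ok = 11  [B₀.ok + B₁.off - 19]
42. n26.pre = "wk"  [terminal]
43. n25.off = 22  [len(b.pre) + 20]
44. n25.hot = "wkk"  [b.pre ++ "k"]
45. n20.off = 4  [B₀.ok + B₂.off - 24]
46. n20.hot = "wkkmp"  [B₂.hot ++ b.pre]
47. n19.idx = true  [E.acc == 26]
48. n0.wid = 23  [S.env - 6]
49. n0.cnt = "yz"  ["yz"]

6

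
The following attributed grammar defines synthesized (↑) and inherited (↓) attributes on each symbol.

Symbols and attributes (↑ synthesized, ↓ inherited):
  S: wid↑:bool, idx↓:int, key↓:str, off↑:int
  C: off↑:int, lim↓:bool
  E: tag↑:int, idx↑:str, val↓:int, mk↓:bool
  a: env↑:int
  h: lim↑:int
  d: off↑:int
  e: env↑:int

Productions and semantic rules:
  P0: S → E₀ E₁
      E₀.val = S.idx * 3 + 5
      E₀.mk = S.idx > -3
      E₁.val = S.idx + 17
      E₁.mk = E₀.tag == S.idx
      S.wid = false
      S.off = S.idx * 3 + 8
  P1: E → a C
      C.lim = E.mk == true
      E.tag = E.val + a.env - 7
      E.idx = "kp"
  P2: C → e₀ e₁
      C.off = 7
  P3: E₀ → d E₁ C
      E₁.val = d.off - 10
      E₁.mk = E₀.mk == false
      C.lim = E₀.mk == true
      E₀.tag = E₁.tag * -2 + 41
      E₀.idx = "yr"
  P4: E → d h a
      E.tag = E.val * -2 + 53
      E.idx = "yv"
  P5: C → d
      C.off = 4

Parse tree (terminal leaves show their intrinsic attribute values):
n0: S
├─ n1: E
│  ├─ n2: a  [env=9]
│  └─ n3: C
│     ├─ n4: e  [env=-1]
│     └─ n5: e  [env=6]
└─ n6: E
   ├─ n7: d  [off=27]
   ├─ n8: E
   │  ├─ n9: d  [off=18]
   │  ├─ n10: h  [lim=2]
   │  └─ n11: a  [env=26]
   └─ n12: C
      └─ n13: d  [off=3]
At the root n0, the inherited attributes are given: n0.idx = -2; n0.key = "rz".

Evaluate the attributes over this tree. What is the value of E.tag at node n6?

1. n0.idx = -2  [given at root]
2. n0.key = "rz"  [given at root]
3. n1.val = -1  [S.idx * 3 + 5]
4. n1.mk = true  [S.idx > -3]
5. n2.env = 9  [terminal]
6. n3.lim = true  [E.mk == true]
7. n4.env = -1  [terminal]
8. n5.env = 6  [terminal]
9. n3.off = 7  [7]
10. n1.tag = 1  [E.val + a.env - 7]
11. n1.idx = "kp"  ["kp"]
12. n6.val = 15  [S.idx + 17]
13. n6.mk = false  [E₀.tag == S.idx]
14. n7.off = 27  [terminal]
15. n8.val = 17  [d.off - 10]
16. n8.mk = true  [E₀.mk == false]
17. n9.off = 18  [terminal]
18. n10.lim = 2  [terminal]
19. n11.env = 26  [terminal]
20. n8.tag = 19  [E.val * -2 + 53]
21. n8.idx = "yv"  ["yv"]
22. n12.lim = false  [E₀.mk == true]
23. n13.off = 3  [terminal]
24. n12.off = 4  [4]
25. n6.tag = 3  [E₁.tag * -2 + 41]
26. n6.idx = "yr"  ["yr"]
27. n0.wid = false  [false]
28. n0.off = 2  [S.idx * 3 + 8]

3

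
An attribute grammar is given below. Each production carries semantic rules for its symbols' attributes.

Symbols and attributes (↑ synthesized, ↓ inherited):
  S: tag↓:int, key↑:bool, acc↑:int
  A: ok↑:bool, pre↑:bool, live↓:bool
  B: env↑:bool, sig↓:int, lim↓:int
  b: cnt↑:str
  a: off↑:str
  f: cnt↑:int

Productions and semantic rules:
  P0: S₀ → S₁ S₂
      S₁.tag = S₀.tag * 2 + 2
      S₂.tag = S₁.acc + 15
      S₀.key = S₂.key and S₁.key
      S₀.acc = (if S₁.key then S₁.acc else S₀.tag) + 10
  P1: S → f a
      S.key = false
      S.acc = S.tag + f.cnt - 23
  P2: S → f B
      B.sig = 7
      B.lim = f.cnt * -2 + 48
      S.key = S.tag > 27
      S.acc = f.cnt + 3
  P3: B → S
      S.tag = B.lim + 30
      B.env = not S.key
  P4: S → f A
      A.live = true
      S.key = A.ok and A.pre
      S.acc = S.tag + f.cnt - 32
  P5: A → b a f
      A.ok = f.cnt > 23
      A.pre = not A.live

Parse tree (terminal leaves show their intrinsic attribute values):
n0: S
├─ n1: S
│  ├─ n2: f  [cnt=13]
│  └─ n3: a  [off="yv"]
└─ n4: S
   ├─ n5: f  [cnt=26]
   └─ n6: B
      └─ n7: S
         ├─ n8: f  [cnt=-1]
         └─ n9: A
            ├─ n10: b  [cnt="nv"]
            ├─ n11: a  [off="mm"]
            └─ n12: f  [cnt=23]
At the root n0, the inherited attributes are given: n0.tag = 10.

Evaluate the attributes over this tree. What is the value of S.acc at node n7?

-7

1. n0.tag = 10  [given at root]
2. n1.tag = 22  [S₀.tag * 2 + 2]
3. n2.cnt = 13  [terminal]
4. n3.off = "yv"  [terminal]
5. n1.key = false  [false]
6. n1.acc = 12  [S.tag + f.cnt - 23]
7. n4.tag = 27  [S₁.acc + 15]
8. n5.cnt = 26  [terminal]
9. n6.sig = 7  [7]
10. n6.lim = -4  [f.cnt * -2 + 48]
11. n7.tag = 26  [B.lim + 30]
12. n8.cnt = -1  [terminal]
13. n9.live = true  [true]
14. n10.cnt = "nv"  [terminal]
15. n11.off = "mm"  [terminal]
16. n12.cnt = 23  [terminal]
17. n9.ok = false  [f.cnt > 23]
18. n9.pre = false  [not A.live]
19. n7.key = false  [A.ok and A.pre]
20. n7.acc = -7  [S.tag + f.cnt - 32]
21. n6.env = true  [not S.key]
22. n4.key = false  [S.tag > 27]
23. n4.acc = 29  [f.cnt + 3]
24. n0.key = false  [S₂.key and S₁.key]
25. n0.acc = 20  [(if S₁.key then S₁.acc else S₀.tag) + 10]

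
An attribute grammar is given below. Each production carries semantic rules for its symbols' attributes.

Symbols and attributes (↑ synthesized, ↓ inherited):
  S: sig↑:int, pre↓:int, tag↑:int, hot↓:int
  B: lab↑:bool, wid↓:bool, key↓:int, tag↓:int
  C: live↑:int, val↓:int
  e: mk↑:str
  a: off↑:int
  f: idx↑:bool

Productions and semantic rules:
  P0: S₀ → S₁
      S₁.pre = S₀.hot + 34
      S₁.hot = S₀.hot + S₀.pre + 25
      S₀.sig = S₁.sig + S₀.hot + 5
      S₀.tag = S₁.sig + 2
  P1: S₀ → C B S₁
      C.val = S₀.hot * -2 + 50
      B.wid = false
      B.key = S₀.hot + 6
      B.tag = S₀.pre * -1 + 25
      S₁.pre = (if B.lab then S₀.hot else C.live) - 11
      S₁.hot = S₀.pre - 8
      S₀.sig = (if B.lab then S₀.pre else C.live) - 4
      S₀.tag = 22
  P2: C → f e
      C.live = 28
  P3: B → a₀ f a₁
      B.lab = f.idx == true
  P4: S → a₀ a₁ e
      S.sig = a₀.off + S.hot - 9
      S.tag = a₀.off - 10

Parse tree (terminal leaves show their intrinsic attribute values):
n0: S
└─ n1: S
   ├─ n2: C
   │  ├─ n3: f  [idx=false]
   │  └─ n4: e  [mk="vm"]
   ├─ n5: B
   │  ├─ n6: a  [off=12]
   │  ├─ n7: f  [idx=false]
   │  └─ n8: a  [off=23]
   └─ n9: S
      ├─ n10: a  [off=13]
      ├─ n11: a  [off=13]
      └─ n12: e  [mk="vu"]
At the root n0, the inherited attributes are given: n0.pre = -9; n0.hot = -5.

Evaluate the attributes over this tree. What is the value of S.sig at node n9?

25

1. n0.pre = -9  [given at root]
2. n0.hot = -5  [given at root]
3. n1.pre = 29  [S₀.hot + 34]
4. n1.hot = 11  [S₀.hot + S₀.pre + 25]
5. n2.val = 28  [S₀.hot * -2 + 50]
6. n3.idx = false  [terminal]
7. n4.mk = "vm"  [terminal]
8. n2.live = 28  [28]
9. n5.wid = false  [false]
10. n5.key = 17  [S₀.hot + 6]
11. n5.tag = -4  [S₀.pre * -1 + 25]
12. n6.off = 12  [terminal]
13. n7.idx = false  [terminal]
14. n8.off = 23  [terminal]
15. n5.lab = false  [f.idx == true]
16. n9.pre = 17  [(if B.lab then S₀.hot else C.live) - 11]
17. n9.hot = 21  [S₀.pre - 8]
18. n10.off = 13  [terminal]
19. n11.off = 13  [terminal]
20. n12.mk = "vu"  [terminal]
21. n9.sig = 25  [a₀.off + S.hot - 9]
22. n9.tag = 3  [a₀.off - 10]
23. n1.sig = 24  [(if B.lab then S₀.pre else C.live) - 4]
24. n1.tag = 22  [22]
25. n0.sig = 24  [S₁.sig + S₀.hot + 5]
26. n0.tag = 26  [S₁.sig + 2]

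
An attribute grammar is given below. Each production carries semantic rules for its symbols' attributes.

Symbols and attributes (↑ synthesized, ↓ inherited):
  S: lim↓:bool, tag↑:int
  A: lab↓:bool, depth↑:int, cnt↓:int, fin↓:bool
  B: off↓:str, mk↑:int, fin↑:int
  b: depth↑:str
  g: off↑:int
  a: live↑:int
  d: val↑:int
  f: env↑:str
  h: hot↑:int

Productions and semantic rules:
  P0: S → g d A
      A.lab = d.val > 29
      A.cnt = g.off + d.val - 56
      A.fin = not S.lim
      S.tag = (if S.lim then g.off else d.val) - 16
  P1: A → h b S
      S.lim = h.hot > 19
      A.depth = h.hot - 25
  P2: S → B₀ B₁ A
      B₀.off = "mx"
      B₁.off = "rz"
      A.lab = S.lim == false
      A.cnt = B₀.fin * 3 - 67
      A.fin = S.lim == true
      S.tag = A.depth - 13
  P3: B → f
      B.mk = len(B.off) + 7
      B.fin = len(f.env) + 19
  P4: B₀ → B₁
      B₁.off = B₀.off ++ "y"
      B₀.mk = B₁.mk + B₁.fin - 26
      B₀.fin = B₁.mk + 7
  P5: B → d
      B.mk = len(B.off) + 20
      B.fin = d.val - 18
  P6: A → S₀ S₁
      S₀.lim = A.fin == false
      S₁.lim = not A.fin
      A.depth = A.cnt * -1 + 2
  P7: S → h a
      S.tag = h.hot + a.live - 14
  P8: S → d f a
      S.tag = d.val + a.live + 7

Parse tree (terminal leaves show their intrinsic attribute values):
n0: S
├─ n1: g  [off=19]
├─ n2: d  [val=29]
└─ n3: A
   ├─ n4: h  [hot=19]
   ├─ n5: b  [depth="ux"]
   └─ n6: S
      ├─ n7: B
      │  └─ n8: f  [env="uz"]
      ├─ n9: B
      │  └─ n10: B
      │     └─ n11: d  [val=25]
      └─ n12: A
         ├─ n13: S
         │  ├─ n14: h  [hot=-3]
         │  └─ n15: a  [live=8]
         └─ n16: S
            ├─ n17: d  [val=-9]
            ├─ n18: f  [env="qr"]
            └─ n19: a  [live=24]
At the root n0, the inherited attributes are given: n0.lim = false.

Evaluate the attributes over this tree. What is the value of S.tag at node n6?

1. n0.lim = false  [given at root]
2. n1.off = 19  [terminal]
3. n2.val = 29  [terminal]
4. n3.lab = false  [d.val > 29]
5. n3.cnt = -8  [g.off + d.val - 56]
6. n3.fin = true  [not S.lim]
7. n4.hot = 19  [terminal]
8. n5.depth = "ux"  [terminal]
9. n6.lim = false  [h.hot > 19]
10. n7.off = "mx"  ["mx"]
11. n8.env = "uz"  [terminal]
12. n7.mk = 9  [len(B.off) + 7]
13. n7.fin = 21  [len(f.env) + 19]
14. n9.off = "rz"  ["rz"]
15. n10.off = "rzy"  [B₀.off ++ "y"]
16. n11.val = 25  [terminal]
17. n10.mk = 23  [len(B.off) + 20]
18. n10.fin = 7  [d.val - 18]
19. n9.mk = 4  [B₁.mk + B₁.fin - 26]
20. n9.fin = 30  [B₁.mk + 7]
21. n12.lab = true  [S.lim == false]
22. n12.cnt = -4  [B₀.fin * 3 - 67]
23. n12.fin = false  [S.lim == true]
24. n13.lim = true  [A.fin == false]
25. n14.hot = -3  [terminal]
26. n15.live = 8  [terminal]
27. n13.tag = -9  [h.hot + a.live - 14]
28. n16.lim = true  [not A.fin]
29. n17.val = -9  [terminal]
30. n18.env = "qr"  [terminal]
31. n19.live = 24  [terminal]
32. n16.tag = 22  [d.val + a.live + 7]
33. n12.depth = 6  [A.cnt * -1 + 2]
34. n6.tag = -7  [A.depth - 13]
35. n3.depth = -6  [h.hot - 25]
36. n0.tag = 13  [(if S.lim then g.off else d.val) - 16]

-7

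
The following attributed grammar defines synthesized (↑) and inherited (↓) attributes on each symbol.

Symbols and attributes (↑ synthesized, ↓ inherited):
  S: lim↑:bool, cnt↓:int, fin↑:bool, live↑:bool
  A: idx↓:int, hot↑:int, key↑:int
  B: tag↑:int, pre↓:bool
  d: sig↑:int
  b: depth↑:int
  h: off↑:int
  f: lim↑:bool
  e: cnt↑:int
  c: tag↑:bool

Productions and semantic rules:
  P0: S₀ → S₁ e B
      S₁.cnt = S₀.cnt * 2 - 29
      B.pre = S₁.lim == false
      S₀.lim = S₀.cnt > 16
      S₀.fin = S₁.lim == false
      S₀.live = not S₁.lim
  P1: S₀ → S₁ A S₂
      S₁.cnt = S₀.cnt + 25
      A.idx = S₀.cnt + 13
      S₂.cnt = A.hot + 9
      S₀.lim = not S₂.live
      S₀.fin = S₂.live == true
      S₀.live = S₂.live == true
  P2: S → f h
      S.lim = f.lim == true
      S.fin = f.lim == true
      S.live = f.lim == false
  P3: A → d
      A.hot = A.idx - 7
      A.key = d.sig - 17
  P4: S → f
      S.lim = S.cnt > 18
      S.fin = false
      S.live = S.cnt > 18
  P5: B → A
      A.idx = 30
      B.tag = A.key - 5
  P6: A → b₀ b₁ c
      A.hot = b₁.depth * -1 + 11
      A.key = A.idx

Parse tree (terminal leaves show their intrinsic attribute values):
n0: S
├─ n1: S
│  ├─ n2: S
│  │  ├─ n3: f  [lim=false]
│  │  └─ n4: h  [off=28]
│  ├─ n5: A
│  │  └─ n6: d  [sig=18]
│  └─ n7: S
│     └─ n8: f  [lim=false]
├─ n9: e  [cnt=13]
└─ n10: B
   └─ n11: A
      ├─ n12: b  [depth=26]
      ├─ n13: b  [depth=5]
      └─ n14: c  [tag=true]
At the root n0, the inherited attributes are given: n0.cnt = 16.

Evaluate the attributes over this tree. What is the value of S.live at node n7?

1. n0.cnt = 16  [given at root]
2. n1.cnt = 3  [S₀.cnt * 2 - 29]
3. n2.cnt = 28  [S₀.cnt + 25]
4. n3.lim = false  [terminal]
5. n4.off = 28  [terminal]
6. n2.lim = false  [f.lim == true]
7. n2.fin = false  [f.lim == true]
8. n2.live = true  [f.lim == false]
9. n5.idx = 16  [S₀.cnt + 13]
10. n6.sig = 18  [terminal]
11. n5.hot = 9  [A.idx - 7]
12. n5.key = 1  [d.sig - 17]
13. n7.cnt = 18  [A.hot + 9]
14. n8.lim = false  [terminal]
15. n7.lim = false  [S.cnt > 18]
16. n7.fin = false  [false]
17. n7.live = false  [S.cnt > 18]
18. n1.lim = true  [not S₂.live]
19. n1.fin = false  [S₂.live == true]
20. n1.live = false  [S₂.live == true]
21. n9.cnt = 13  [terminal]
22. n10.pre = false  [S₁.lim == false]
23. n11.idx = 30  [30]
24. n12.depth = 26  [terminal]
25. n13.depth = 5  [terminal]
26. n14.tag = true  [terminal]
27. n11.hot = 6  [b₁.depth * -1 + 11]
28. n11.key = 30  [A.idx]
29. n10.tag = 25  [A.key - 5]
30. n0.lim = false  [S₀.cnt > 16]
31. n0.fin = false  [S₁.lim == false]
32. n0.live = false  [not S₁.lim]

false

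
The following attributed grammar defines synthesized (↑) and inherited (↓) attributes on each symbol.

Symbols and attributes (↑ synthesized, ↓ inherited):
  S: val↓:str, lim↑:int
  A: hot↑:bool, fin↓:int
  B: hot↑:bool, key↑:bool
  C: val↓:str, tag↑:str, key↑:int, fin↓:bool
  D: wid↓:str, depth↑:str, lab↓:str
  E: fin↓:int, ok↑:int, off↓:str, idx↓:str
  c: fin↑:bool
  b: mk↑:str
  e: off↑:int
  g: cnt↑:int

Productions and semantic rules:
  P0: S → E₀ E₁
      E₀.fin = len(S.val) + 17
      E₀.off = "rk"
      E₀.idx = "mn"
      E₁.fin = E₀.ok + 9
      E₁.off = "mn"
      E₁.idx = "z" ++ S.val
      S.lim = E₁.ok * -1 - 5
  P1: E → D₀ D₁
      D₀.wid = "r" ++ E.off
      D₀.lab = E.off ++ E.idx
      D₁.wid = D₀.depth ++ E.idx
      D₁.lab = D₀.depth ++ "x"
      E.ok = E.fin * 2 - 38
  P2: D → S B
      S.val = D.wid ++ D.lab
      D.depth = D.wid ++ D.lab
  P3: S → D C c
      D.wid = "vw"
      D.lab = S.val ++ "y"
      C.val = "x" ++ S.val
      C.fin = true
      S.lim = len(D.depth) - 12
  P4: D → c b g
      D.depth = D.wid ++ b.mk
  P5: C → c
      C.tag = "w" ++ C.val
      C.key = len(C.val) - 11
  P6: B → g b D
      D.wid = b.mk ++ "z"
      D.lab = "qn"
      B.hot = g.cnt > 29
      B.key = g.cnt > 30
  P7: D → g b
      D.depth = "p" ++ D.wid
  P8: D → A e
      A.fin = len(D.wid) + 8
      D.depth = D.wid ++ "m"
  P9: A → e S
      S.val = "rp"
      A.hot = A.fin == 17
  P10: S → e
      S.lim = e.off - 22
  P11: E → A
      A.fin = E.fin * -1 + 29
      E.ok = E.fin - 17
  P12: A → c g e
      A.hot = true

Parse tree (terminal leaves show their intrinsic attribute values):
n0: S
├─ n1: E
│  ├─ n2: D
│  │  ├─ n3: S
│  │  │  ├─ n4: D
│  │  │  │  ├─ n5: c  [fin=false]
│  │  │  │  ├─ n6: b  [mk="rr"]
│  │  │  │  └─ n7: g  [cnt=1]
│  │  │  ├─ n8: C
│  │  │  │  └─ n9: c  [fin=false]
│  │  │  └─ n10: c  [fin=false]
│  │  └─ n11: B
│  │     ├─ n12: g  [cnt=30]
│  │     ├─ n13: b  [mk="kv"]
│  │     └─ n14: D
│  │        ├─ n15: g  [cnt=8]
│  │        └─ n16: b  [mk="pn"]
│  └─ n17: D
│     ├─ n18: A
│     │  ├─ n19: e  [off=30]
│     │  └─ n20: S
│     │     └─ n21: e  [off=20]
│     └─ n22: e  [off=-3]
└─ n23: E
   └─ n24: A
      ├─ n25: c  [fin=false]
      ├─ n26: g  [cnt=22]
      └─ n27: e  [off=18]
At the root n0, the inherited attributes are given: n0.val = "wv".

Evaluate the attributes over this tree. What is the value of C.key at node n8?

-3

1. n0.val = "wv"  [given at root]
2. n1.fin = 19  [len(S.val) + 17]
3. n1.off = "rk"  ["rk"]
4. n1.idx = "mn"  ["mn"]
5. n2.wid = "rrk"  ["r" ++ E.off]
6. n2.lab = "rkmn"  [E.off ++ E.idx]
7. n3.val = "rrkrkmn"  [D.wid ++ D.lab]
8. n4.wid = "vw"  ["vw"]
9. n4.lab = "rrkrkmny"  [S.val ++ "y"]
10. n5.fin = false  [terminal]
11. n6.mk = "rr"  [terminal]
12. n7.cnt = 1  [terminal]
13. n4.depth = "vwrr"  [D.wid ++ b.mk]
14. n8.val = "xrrkrkmn"  ["x" ++ S.val]
15. n8.fin = true  [true]
16. n9.fin = false  [terminal]
17. n8.tag = "wxrrkrkmn"  ["w" ++ C.val]
18. n8.key = -3  [len(C.val) - 11]
19. n10.fin = false  [terminal]
20. n3.lim = -8  [len(D.depth) - 12]
21. n12.cnt = 30  [terminal]
22. n13.mk = "kv"  [terminal]
23. n14.wid = "kvz"  [b.mk ++ "z"]
24. n14.lab = "qn"  ["qn"]
25. n15.cnt = 8  [terminal]
26. n16.mk = "pn"  [terminal]
27. n14.depth = "pkvz"  ["p" ++ D.wid]
28. n11.hot = true  [g.cnt > 29]
29. n11.key = false  [g.cnt > 30]
30. n2.depth = "rrkrkmn"  [D.wid ++ D.lab]
31. n17.wid = "rrkrkmnmn"  [D₀.depth ++ E.idx]
32. n17.lab = "rrkrkmnx"  [D₀.depth ++ "x"]
33. n18.fin = 17  [len(D.wid) + 8]
34. n19.off = 30  [terminal]
35. n20.val = "rp"  ["rp"]
36. n21.off = 20  [terminal]
37. n20.lim = -2  [e.off - 22]
38. n18.hot = true  [A.fin == 17]
39. n22.off = -3  [terminal]
40. n17.depth = "rrkrkmnmnm"  [D.wid ++ "m"]
41. n1.ok = 0  [E.fin * 2 - 38]
42. n23.fin = 9  [E₀.ok + 9]
43. n23.off = "mn"  ["mn"]
44. n23.idx = "zwv"  ["z" ++ S.val]
45. n24.fin = 20  [E.fin * -1 + 29]
46. n25.fin = false  [terminal]
47. n26.cnt = 22  [terminal]
48. n27.off = 18  [terminal]
49. n24.hot = true  [true]
50. n23.ok = -8  [E.fin - 17]
51. n0.lim = 3  [E₁.ok * -1 - 5]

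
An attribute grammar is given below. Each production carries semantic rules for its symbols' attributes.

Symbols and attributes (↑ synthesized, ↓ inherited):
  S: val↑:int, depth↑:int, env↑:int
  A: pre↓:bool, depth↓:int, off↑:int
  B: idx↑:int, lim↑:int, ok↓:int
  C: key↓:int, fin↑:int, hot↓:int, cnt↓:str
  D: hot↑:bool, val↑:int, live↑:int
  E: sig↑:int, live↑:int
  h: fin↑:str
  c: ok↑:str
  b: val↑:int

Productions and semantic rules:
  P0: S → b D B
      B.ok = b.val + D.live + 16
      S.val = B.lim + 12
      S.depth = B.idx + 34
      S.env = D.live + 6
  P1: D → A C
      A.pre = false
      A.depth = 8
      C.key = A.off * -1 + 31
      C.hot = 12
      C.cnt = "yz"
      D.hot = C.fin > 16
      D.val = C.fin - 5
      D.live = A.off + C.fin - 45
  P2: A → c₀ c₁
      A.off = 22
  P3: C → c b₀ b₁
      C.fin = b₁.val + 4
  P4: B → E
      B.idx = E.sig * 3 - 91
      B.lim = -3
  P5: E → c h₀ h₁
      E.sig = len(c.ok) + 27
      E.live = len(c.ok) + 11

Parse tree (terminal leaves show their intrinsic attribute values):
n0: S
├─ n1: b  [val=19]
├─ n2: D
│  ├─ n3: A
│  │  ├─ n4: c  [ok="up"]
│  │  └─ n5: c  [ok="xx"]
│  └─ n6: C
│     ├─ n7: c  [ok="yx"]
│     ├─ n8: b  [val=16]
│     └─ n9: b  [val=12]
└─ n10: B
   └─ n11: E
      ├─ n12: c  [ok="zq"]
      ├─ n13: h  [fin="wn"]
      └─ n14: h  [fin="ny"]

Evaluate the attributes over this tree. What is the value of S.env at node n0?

1. n1.val = 19  [terminal]
2. n3.pre = false  [false]
3. n3.depth = 8  [8]
4. n4.ok = "up"  [terminal]
5. n5.ok = "xx"  [terminal]
6. n3.off = 22  [22]
7. n6.key = 9  [A.off * -1 + 31]
8. n6.hot = 12  [12]
9. n6.cnt = "yz"  ["yz"]
10. n7.ok = "yx"  [terminal]
11. n8.val = 16  [terminal]
12. n9.val = 12  [terminal]
13. n6.fin = 16  [b₁.val + 4]
14. n2.hot = false  [C.fin > 16]
15. n2.val = 11  [C.fin - 5]
16. n2.live = -7  [A.off + C.fin - 45]
17. n10.ok = 28  [b.val + D.live + 16]
18. n12.ok = "zq"  [terminal]
19. n13.fin = "wn"  [terminal]
20. n14.fin = "ny"  [terminal]
21. n11.sig = 29  [len(c.ok) + 27]
22. n11.live = 13  [len(c.ok) + 11]
23. n10.idx = -4  [E.sig * 3 - 91]
24. n10.lim = -3  [-3]
25. n0.val = 9  [B.lim + 12]
26. n0.depth = 30  [B.idx + 34]
27. n0.env = -1  [D.live + 6]

-1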